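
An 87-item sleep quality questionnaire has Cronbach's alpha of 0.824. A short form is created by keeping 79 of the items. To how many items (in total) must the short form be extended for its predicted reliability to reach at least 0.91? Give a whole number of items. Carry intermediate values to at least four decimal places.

188

Short-form reliability: n = 79/87 = 0.9080; r_79 = n·r/(1+(n−1)r) ≈ 0.8096
Then solve for n' with r_old = 0.8096, r_target = 0.91: n' = 0.91(1 − 0.8096)/[0.8096(1 − 0.91)] = 2.3779
Items = 2.3779 × 79 ≈ 187.85 → 188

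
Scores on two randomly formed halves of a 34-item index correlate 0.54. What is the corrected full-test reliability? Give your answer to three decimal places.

Apply the Spearman-Brown correction with n = 2:
r_full = 2r_hh / (1 + r_hh) = 2 × 0.54 / (1 + 0.54)
r_full = 1.0800 / 1.5400 ≈ 0.7013

0.701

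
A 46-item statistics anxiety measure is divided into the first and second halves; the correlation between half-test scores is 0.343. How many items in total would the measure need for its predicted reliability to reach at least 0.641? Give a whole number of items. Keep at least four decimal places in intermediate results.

r_full = 2(0.343)/(1 + 0.343) = 0.5108
Solve Spearman-Brown for n: n = 0.641(1 − 0.5108) / [0.5108(1 − 0.641)] = 1.7100
Items = 1.7100 × 46 ≈ 78.66 → 79

79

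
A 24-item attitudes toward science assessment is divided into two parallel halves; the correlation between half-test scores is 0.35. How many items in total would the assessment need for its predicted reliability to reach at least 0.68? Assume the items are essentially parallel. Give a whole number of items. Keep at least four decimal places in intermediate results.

r_full = 2(0.35)/(1 + 0.35) = 0.5185
n = r_tgt(1 − r_full) / [r_full(1 − r_tgt)] = 0.68 × 0.4815 / (0.5185 × 0.32) ≈ 1.9734
Required items = 1.9734 × 24 = 47.36, so 48 items.

48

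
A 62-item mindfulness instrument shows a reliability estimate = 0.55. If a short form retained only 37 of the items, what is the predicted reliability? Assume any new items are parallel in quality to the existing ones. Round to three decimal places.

0.422

n = 37/62 = 0.5968
r_new = 0.5968·0.55 / [1 + (0.5968 − 1)·0.55]
     = 0.3282 / 0.7782 = 0.4217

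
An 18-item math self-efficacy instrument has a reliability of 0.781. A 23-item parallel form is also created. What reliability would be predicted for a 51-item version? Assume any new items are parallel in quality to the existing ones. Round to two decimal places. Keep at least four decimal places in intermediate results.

0.91

Only the ratio of lengths matters: n = 51/18 = 2.8333
r_{51} = n·r / (1 + (n − 1)·r) = 2.2128 / 2.4318 ≈ 0.9099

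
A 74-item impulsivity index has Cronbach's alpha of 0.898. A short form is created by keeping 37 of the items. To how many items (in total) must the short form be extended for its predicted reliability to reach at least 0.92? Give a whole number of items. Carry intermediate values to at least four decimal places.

First, r for the 37-item form: n = 37/74 = 0.5000, so r_37 = 0.5000·0.898/(1 + (0.5000 − 1)·0.898) = 0.8149
Length factor from the short form to reach 0.92: n' = 0.92(1 − 0.8149) / [0.8149(1 − 0.92)] ≈ 2.6122
Items = 2.6122 × 37 ≈ 96.65 → 97

97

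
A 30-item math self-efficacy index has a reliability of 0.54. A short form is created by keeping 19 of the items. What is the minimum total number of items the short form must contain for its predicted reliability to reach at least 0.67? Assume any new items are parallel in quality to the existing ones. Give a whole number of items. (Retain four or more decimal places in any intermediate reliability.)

52

First, r for the 19-item form: n = 19/30 = 0.6333, so r_19 = 0.6333·0.54/(1 + (0.6333 − 1)·0.54) = 0.4264
Then solve for n' with r_old = 0.4264, r_target = 0.67: n' = 0.67(1 − 0.4264)/[0.4264(1 − 0.67)] = 2.7312
Total items = 2.7312 × 19 = 51.89, rounded up to 52.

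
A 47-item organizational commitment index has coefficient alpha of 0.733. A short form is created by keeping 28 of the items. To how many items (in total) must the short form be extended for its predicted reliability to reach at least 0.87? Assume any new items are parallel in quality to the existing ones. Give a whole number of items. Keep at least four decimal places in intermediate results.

First, r for the 28-item form: n = 28/47 = 0.5957, so r_28 = 0.5957·0.733/(1 + (0.5957 − 1)·0.733) = 0.6205
Length factor from the short form to reach 0.87: n' = 0.87(1 − 0.6205) / [0.6205(1 − 0.87)] ≈ 4.0930
Total items = 4.0930 × 28 = 114.60, rounded up to 115.

115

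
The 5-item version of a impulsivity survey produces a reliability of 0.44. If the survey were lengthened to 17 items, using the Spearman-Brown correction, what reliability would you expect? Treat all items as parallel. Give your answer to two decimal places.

Length ratio n = 17/5 = 3.4
r_new = (3.4 × 0.44) / (1 + (3.4 − 1) × 0.44)
     = 1.4960 / 2.0560 = 0.7276

0.73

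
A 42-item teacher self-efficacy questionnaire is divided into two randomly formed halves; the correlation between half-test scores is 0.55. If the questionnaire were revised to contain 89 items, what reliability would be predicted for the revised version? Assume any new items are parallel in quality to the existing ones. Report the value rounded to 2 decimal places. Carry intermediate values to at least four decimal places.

First correct the split-half correlation to full-test reliability: r_full = 2 × 0.55 / (1 + 0.55) ≈ 0.7097
Then adjust to 89 items: n = 89/42 = 2.1190
r_new = n·r_full / (1 + (n − 1)·r_full) = 1.5039 / 1.7942 ≈ 0.8382

0.84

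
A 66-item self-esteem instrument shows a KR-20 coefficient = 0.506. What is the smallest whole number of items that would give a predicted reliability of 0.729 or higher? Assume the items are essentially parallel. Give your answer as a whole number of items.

Spearman-Brown solved for the length factor n:
n = r_target (1 − r_old) / [ r_old (1 − r_target) ]
n = 0.729(1 − 0.506) / [0.506(1 − 0.729)]
n = 0.360126 / 0.137126 ≈ 2.6262
Items needed = n × 66 = 2.6262 × 66 ≈ 173.33 → round up to 174

174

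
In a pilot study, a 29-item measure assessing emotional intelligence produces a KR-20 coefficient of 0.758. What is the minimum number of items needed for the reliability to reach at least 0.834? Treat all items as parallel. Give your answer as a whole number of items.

47

Spearman-Brown solved for the length factor n:
n = r*(1 − r) / [ r (1 − r*) ]
n = 0.834(1 − 0.758) / [0.758(1 − 0.834)]
  = 0.201828 / 0.125828 = 1.6040
So the test needs 1.6040 × 29 ≈ 46.52 items; rounding up, 47.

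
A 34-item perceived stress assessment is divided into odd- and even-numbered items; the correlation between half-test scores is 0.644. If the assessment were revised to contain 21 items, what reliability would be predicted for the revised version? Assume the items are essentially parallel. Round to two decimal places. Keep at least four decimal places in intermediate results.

0.69

Spearman-Brown correction (n = 2): r_full = 2·0.644/(1 + 0.644) = 0.7835
Then adjust to 21 items: n = 21/34 = 0.6176
r_new = n·r_full / (1 + (n − 1)·r_full) = 0.4839 / 0.7004 ≈ 0.6909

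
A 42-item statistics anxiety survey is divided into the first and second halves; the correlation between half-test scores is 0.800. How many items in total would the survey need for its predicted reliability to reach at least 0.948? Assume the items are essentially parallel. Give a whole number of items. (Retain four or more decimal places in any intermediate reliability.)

96

Corrected full-test reliability: r_full = 2 × 0.800 / (1 + 0.800) ≈ 0.8889
Solve Spearman-Brown for n: n = 0.948(1 − 0.8889) / [0.8889(1 − 0.948)] = 2.2786
Items = 2.2786 × 42 ≈ 95.70 → 96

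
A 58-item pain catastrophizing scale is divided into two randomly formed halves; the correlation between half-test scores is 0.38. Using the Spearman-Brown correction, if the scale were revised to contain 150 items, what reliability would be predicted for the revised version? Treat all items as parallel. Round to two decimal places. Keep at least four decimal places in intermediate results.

Full-test reliability from the split-half r: r_full = 2(0.38)/(1 + 0.38) = 0.5507
Then adjust to 150 items: n = 150/58 = 2.5862
r_new = n·r_full / (1 + (n − 1)·r_full) = 1.4242 / 1.8735 ≈ 0.7602

0.76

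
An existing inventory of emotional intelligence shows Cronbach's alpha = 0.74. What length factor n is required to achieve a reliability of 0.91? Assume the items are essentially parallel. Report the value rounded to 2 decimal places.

Rearranging the Spearman-Brown formula for n,
n = r_target (1 − r_old) / [ r_old (1 − r_target) ]
n = 0.91(1 − 0.74) / [0.74(1 − 0.91)]
  = 0.2366 / 0.0666 = 3.5526

3.55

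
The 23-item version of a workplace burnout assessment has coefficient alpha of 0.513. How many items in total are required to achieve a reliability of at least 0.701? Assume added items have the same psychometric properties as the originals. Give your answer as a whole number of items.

Invert Spearman-Brown to solve for n:
n = r_target (1 − r_old) / [ r_old (1 − r_target) ]
n = 0.701 × (1 − 0.513) / [ 0.513 × (1 − 0.701) ]
n = 0.341387 / 0.153387 ≈ 2.2257
Items needed = n × 23 = 2.2257 × 23 ≈ 51.19 → round up to 52

52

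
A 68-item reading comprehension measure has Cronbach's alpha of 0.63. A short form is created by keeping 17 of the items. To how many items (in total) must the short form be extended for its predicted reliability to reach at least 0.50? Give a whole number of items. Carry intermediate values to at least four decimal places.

40

First, r for the 17-item form: n = 17/68 = 0.2500, so r_17 = 0.2500·0.63/(1 + (0.2500 − 1)·0.63) = 0.2986
Length factor from the short form to reach 0.50: n' = 0.50(1 − 0.2986) / [0.2986(1 − 0.50)] ≈ 2.3490
Total items = 2.3490 × 17 = 39.93, rounded up to 40.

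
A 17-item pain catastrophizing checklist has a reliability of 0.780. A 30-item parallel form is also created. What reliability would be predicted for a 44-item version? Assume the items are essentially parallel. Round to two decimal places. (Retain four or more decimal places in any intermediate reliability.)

0.90

The 30-item form is not needed; work directly from the 17-item form with n = 44/17 = 2.5882.
r_{44} = n·r / (1 + (n − 1)·r) = 2.0188 / 2.2388 ≈ 0.9017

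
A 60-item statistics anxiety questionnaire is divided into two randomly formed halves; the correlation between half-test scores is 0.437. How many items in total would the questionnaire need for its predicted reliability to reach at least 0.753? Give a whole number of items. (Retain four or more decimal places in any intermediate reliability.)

118

r_full = 2(0.437)/(1 + 0.437) = 0.6082
n = r_tgt(1 − r_full) / [r_full(1 − r_tgt)] = 0.753 × 0.3918 / (0.6082 × 0.247) ≈ 1.9639
Items = 1.9639 × 60 ≈ 117.83 → 118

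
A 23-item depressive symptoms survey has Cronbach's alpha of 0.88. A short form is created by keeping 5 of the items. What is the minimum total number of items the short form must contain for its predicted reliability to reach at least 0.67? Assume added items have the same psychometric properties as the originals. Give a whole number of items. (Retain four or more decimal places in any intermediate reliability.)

Short-form reliability: n = 5/23 = 0.2174; r_5 = n·r/(1+(n−1)r) ≈ 0.6145
Then solve for n' with r_old = 0.6145, r_target = 0.67: n' = 0.67(1 − 0.6145)/[0.6145(1 − 0.67)] = 1.2737
Items = 1.2737 × 5 ≈ 6.37 → 7

7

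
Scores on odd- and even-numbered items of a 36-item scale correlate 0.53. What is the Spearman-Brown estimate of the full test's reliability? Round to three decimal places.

0.693

The full test is twice the length of either half (n = 2).
r_full = 2r_hh / (1 + r_hh) = 2 × 0.53 / (1 + 0.53)
r_full = 1.0600 / 1.5300 ≈ 0.6928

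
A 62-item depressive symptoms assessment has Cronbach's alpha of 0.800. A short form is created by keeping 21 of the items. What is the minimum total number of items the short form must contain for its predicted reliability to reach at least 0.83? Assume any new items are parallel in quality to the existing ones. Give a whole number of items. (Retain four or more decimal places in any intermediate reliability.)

76

First, r for the 21-item form: n = 21/62 = 0.3387, so r_21 = 0.3387·0.800/(1 + (0.3387 − 1)·0.800) = 0.5753
Length factor from the short form to reach 0.83: n' = 0.83(1 − 0.5753) / [0.5753(1 − 0.83)] ≈ 3.6043
Items = 3.6043 × 21 ≈ 75.69 → 76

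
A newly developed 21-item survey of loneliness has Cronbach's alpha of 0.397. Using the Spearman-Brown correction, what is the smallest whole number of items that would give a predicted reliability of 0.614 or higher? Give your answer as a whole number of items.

51

Rearranging the Spearman-Brown formula for n,
n = r*(1 − r) / [ r (1 − r*) ]
n = 0.614 × (1 − 0.397) / [ 0.397 × (1 − 0.614) ]
n = 0.370242 / 0.153242 ≈ 2.4161
Items needed = n × 21 = 2.4161 × 21 ≈ 50.74 → round up to 51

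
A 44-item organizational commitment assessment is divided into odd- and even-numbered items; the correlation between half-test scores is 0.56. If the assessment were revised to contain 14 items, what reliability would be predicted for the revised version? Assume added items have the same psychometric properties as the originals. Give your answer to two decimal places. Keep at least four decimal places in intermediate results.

0.45

Full-test reliability from the split-half r: r_full = 2(0.56)/(1 + 0.56) = 0.7179
Length factor from 44 to 14 items: n = 14/44 = 0.3182
r_new = n·r_full / (1 + (n − 1)·r_full) = 0.2284 / 0.5105 ≈ 0.4474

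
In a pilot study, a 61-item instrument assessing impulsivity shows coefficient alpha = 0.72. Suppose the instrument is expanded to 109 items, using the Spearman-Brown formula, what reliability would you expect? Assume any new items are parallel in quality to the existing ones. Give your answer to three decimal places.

n = 109/61 = 1.7869
Spearman-Brown: r_new = n·r / (1 + (n − 1)·r)
r_new = 1.7869·0.72 / [1 + (1.7869 − 1)·0.72]
r_new = 1.2866 / 1.5666 ≈ 0.8213

0.821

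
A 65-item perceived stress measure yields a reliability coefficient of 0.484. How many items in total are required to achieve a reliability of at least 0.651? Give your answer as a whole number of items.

Spearman-Brown solved for the length factor n:
n = r_target (1 − r_old) / [ r_old (1 − r_target) ]
n = [0.651 × 0.516] / [0.484 × 0.349]
n = 0.335916 / 0.168916 ≈ 1.9887
So the test needs 1.9887 × 65 ≈ 129.27 items; rounding up, 130.

130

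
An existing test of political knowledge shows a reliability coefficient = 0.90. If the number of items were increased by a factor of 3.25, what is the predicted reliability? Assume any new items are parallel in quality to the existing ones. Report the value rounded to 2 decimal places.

r_new = (3.25 × 0.90) / (1 + (3.25 − 1) × 0.90)
r_new = 2.9250 / 3.0250 ≈ 0.9669

0.97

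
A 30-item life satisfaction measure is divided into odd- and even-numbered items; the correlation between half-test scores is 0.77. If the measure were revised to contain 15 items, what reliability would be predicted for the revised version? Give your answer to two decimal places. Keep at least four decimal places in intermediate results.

Full-test reliability from the split-half r: r_full = 2(0.77)/(1 + 0.77) = 0.8701
Length factor from 30 to 15 items: n = 15/30 = 0.5000
r_new = n·r_full / (1 + (n − 1)·r_full) = 0.4350 / 0.5650 ≈ 0.7699

0.77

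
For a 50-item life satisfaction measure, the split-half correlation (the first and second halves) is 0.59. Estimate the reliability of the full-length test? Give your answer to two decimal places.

0.74

The full test is twice the length of either half (n = 2).
r_full = 2(0.59) / (1 + 0.59)
       = 1.1800 / 1.5900 = 0.7421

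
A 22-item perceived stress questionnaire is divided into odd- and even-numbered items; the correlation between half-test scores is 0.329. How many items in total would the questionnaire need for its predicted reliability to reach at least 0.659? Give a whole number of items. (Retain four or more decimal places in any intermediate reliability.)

r_full = 2(0.329)/(1 + 0.329) = 0.4951
Solve Spearman-Brown for n: n = 0.659(1 − 0.4951) / [0.4951(1 − 0.659)] = 1.9708
Required items = 1.9708 × 22 = 43.36, so 44 items.

44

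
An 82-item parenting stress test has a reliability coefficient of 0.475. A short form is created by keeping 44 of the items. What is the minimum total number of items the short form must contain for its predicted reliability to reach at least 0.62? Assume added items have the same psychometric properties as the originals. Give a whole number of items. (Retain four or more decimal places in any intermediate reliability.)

First, r for the 44-item form: n = 44/82 = 0.5366, so r_44 = 0.5366·0.475/(1 + (0.5366 − 1)·0.475) = 0.3268
Then solve for n' with r_old = 0.3268, r_target = 0.62: n' = 0.62(1 − 0.3268)/[0.3268(1 − 0.62)] = 3.3610
Total items = 3.3610 × 44 = 147.88, rounded up to 148.

148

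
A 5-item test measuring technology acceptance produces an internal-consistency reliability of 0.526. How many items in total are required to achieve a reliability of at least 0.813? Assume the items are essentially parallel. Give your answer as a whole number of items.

n = 0.813(1 − 0.526) / [0.526(1 − 0.813)]
n = 0.385362 / 0.098362 ≈ 3.9178
So the test needs 3.9178 × 5 ≈ 19.59 items; rounding up, 20.

20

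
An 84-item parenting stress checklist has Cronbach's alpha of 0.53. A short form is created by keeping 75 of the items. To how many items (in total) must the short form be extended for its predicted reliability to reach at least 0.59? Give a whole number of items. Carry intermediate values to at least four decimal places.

First, r for the 75-item form: n = 75/84 = 0.8929, so r_75 = 0.8929·0.53/(1 + (0.8929 − 1)·0.53) = 0.5017
Then solve for n' with r_old = 0.5017, r_target = 0.59: n' = 0.59(1 − 0.5017)/[0.5017(1 − 0.59)] = 1.4293
Items = 1.4293 × 75 ≈ 107.20 → 108

108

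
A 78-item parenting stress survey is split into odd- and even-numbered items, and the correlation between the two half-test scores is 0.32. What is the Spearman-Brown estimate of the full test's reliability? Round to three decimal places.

The full test is twice the length of either half (n = 2).
r_full = 2r_hh / (1 + r_hh) = 2 × 0.32 / (1 + 0.32)
r_full = 0.6400 / 1.3200 ≈ 0.4848

0.485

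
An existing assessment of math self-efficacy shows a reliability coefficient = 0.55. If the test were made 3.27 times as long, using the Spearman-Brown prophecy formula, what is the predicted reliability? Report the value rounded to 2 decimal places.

r_new = 3.27·0.55 / [1 + (3.27 − 1)·0.55]
     = 1.7985 / 2.2485 = 0.7999

0.80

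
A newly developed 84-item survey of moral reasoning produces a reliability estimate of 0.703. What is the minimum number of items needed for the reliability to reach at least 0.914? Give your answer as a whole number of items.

Invert Spearman-Brown to solve for n:
n = r_target (1 − r_old) / [ r_old (1 − r_target) ]
n = 0.914 × (1 − 0.703) / [ 0.703 × (1 − 0.914) ]
n = 0.271458 / 0.060458 ≈ 4.4900
So the test needs 4.4900 × 84 ≈ 377.16 items; rounding up, 378.

378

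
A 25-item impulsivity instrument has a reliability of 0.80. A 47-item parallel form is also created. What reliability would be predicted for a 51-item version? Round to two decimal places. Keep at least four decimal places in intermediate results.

0.89

Only the ratio of lengths matters: n = 51/25 = 2.0400
r_{51} = n·r / (1 + (n − 1)·r) = 1.6320 / 1.8320 ≈ 0.8908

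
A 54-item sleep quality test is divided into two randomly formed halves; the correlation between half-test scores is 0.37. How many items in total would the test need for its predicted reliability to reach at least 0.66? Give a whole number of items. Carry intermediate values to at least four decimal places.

r_full = 2(0.37)/(1 + 0.37) = 0.5401
n = r_tgt(1 − r_full) / [r_full(1 − r_tgt)] = 0.66 × 0.4599 / (0.5401 × 0.34) ≈ 1.6529
Required items = 1.6529 × 54 = 89.26, so 90 items.

90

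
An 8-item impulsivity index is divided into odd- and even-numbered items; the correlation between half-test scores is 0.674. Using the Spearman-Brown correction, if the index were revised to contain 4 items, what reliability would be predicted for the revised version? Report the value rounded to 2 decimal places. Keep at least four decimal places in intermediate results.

Spearman-Brown correction (n = 2): r_full = 2·0.674/(1 + 0.674) = 0.8053
Then adjust to 4 items: n = 4/8 = 0.5000
r_new = n·r_full / (1 + (n − 1)·r_full) = 0.4027 / 0.5974 ≈ 0.6741

0.67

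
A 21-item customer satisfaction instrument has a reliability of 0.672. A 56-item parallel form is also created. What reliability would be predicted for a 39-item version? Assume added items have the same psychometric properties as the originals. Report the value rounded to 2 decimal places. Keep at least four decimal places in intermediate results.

The 56-item form is not needed; work directly from the 21-item form with n = 39/21 = 1.8571.
r_{39} = n·r / (1 + (n − 1)·r) = 1.2480 / 1.5760 ≈ 0.7919

0.79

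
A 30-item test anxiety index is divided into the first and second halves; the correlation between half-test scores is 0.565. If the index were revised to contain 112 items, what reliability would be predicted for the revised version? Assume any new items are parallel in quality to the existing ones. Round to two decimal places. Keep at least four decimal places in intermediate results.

Spearman-Brown correction (n = 2): r_full = 2·0.565/(1 + 0.565) = 0.7220
Then adjust to 112 items: n = 112/30 = 3.7333
r_new = n·r_full / (1 + (n − 1)·r_full) = 2.6954 / 2.9734 ≈ 0.9065

0.91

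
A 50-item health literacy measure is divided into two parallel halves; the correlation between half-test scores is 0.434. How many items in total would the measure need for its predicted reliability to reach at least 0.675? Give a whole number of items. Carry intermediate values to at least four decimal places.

r_full = 2(0.434)/(1 + 0.434) = 0.6053
n = r_tgt(1 − r_full) / [r_full(1 − r_tgt)] = 0.675 × 0.3947 / (0.6053 × 0.325) ≈ 1.3543
Items = 1.3543 × 50 ≈ 67.72 → 68

68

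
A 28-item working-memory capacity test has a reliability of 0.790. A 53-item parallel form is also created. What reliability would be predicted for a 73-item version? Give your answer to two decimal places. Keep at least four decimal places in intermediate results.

0.91

The 53-item form is not needed; work directly from the 28-item form with n = 73/28 = 2.6071.
r_{73} = n·r / (1 + (n − 1)·r) = 2.0596 / 2.2696 ≈ 0.9075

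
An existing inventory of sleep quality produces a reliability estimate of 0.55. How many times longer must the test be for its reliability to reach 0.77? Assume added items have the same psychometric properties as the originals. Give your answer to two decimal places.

2.74

n = 0.77(1 − 0.55) / [0.55(1 − 0.77)]
n = 0.3465 / 0.1265 ≈ 2.7391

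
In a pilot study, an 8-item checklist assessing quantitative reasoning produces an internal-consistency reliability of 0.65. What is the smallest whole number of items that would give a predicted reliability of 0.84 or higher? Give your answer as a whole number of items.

Rearranging the Spearman-Brown formula for n,
n = r*(1 − r) / [ r (1 − r*) ]
n = 0.84(1 − 0.65) / [0.65(1 − 0.84)]
n = 0.2940 / 0.1040 ≈ 2.8269
Items needed = n × 8 = 2.8269 × 8 ≈ 22.62 → round up to 23

23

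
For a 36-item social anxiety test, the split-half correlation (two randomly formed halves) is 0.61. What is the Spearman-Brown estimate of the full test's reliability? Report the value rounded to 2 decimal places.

0.76

The full test is twice the length of either half (n = 2).
r_full = 2r_hh / (1 + r_hh) = 2 × 0.61 / (1 + 0.61)
       = 1.2200 / 1.6100 = 0.7578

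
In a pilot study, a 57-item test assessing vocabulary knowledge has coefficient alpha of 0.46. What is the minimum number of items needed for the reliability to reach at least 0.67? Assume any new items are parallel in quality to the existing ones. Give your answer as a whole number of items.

136

n = 0.67 × (1 − 0.46) / [ 0.46 × (1 − 0.67) ]
n = 0.3618 / 0.1518 ≈ 2.3834
Items needed = n × 57 = 2.3834 × 57 ≈ 135.85 → round up to 136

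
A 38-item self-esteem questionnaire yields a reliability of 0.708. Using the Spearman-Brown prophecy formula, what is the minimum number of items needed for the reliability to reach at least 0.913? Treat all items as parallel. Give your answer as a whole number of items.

Spearman-Brown solved for the length factor n:
n = r_target (1 − r_old) / [ r_old (1 − r_target) ]
n = [0.913 × 0.292] / [0.708 × 0.087]
  = 0.266596 / 0.061596 = 4.3281
4.3281 × 38 = 164.47 → 165 items

165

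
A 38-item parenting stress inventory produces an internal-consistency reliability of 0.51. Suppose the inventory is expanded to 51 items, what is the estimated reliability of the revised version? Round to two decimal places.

n = 51/38 = 1.3421
r_new = (1.3421 × 0.51) / (1 + (1.3421 − 1) × 0.51)
r_new = 0.6845 / 1.1745 ≈ 0.5828

0.58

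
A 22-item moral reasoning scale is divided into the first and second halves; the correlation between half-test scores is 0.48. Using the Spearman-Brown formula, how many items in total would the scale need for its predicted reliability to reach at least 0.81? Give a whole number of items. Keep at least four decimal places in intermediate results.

51

Corrected full-test reliability: r_full = 2 × 0.48 / (1 + 0.48) ≈ 0.6486
n = r_tgt(1 − r_full) / [r_full(1 − r_tgt)] = 0.81 × 0.3514 / (0.6486 × 0.19) ≈ 2.3097
Required items = 2.3097 × 22 = 50.81, so 51 items.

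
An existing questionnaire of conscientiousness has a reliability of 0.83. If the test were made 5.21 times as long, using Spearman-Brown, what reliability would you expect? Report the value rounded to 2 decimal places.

r_new = 5.21·0.83 / [1 + (5.21 − 1)·0.83]
     = 4.3243 / 4.4943 = 0.9622

0.96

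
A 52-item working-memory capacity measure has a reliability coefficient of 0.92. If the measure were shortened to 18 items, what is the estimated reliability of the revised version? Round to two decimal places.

0.80

Length ratio n = 18/52 = 0.3462
Apply the Spearman-Brown prophecy formula, r' = nr / [1 + (n − 1)r]:
r_new = 0.3462·0.92 / [1 + (0.3462 − 1)·0.92]
r_new = 0.3185 / 0.3985 ≈ 0.7992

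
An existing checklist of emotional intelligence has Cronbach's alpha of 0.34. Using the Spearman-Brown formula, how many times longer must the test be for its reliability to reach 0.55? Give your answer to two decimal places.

2.37

n = 0.55(1 − 0.34) / [0.34(1 − 0.55)]
  = 0.3630 / 0.1530 = 2.3725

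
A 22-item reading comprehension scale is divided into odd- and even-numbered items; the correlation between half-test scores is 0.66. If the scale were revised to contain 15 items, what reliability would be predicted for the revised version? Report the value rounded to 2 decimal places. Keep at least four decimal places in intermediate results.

0.73

Full-test reliability from the split-half r: r_full = 2(0.66)/(1 + 0.66) = 0.7952
Length factor from 22 to 15 items: n = 15/22 = 0.6818
r_new = n·r_full / (1 + (n − 1)·r_full) = 0.5422 / 0.7470 ≈ 0.7258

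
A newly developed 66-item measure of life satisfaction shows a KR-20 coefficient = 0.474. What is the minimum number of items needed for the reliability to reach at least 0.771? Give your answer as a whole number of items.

247

Spearman-Brown solved for the length factor n:
n = r*(1 − r) / [ r (1 − r*) ]
n = [0.771 × 0.526] / [0.474 × 0.229]
  = 0.405546 / 0.108546 = 3.7362
3.7362 × 66 = 246.59 → 247 items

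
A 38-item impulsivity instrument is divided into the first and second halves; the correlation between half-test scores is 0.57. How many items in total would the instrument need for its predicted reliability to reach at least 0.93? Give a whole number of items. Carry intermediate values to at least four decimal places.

191

r_full = 2(0.57)/(1 + 0.57) = 0.7261
n = r_tgt(1 − r_full) / [r_full(1 − r_tgt)] = 0.93 × 0.2739 / (0.7261 × 0.07) ≈ 5.0116
Items = 5.0116 × 38 ≈ 190.44 → 191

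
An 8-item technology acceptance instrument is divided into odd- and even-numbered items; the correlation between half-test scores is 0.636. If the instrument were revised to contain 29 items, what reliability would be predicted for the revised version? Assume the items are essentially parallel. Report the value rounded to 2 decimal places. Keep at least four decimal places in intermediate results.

Spearman-Brown correction (n = 2): r_full = 2·0.636/(1 + 0.636) = 0.7775
Length factor from 8 to 29 items: n = 29/8 = 3.6250
r_new = n·r_full / (1 + (n − 1)·r_full) = 2.8184 / 3.0409 ≈ 0.9268

0.93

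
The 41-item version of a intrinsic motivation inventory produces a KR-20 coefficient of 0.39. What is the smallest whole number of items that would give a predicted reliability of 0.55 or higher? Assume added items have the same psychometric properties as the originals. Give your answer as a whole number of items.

79

Rearranging the Spearman-Brown formula for n,
n = r_target (1 − r_old) / [ r_old (1 − r_target) ]
n = [0.55 × 0.61] / [0.39 × 0.45]
  = 0.3355 / 0.1755 = 1.9117
So the test needs 1.9117 × 41 ≈ 78.38 items; rounding up, 79.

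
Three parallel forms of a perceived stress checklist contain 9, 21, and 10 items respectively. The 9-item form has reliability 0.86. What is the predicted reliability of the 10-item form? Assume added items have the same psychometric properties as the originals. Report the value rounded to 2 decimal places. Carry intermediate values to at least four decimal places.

Only the ratio of lengths matters: n = 10/9 = 1.1111
r_{10} = n·r / (1 + (n − 1)·r) = 0.9555 / 1.0955 ≈ 0.8722

0.87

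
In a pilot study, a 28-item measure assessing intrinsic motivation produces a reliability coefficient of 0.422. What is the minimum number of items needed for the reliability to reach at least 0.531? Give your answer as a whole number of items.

Spearman-Brown solved for the length factor n:
n = r_target (1 − r_old) / [ r_old (1 − r_target) ]
n = 0.531 × (1 − 0.422) / [ 0.422 × (1 − 0.531) ]
n = 0.306918 / 0.197918 ≈ 1.5507
Items needed = n × 28 = 1.5507 × 28 ≈ 43.42 → round up to 44

44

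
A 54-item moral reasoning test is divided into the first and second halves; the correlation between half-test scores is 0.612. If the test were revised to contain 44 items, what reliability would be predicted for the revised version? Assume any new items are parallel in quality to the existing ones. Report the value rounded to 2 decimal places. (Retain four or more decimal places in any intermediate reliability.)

0.72

Spearman-Brown correction (n = 2): r_full = 2·0.612/(1 + 0.612) = 0.7593
Length factor from 54 to 44 items: n = 44/54 = 0.8148
r_new = n·r_full / (1 + (n − 1)·r_full) = 0.6187 / 0.8594 ≈ 0.7199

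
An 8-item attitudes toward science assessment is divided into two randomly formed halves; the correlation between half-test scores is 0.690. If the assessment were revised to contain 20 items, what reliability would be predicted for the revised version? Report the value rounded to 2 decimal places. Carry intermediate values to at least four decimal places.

0.92

First correct the split-half correlation to full-test reliability: r_full = 2 × 0.690 / (1 + 0.690) ≈ 0.8166
Then adjust to 20 items: n = 20/8 = 2.5000
r_new = n·r_full / (1 + (n − 1)·r_full) = 2.0415 / 2.2249 ≈ 0.9176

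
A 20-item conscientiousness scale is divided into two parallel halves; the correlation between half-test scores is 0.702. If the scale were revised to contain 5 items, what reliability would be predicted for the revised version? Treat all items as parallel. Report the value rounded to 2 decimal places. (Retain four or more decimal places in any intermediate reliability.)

0.54

Full-test reliability from the split-half r: r_full = 2(0.702)/(1 + 0.702) = 0.8249
Length factor from 20 to 5 items: n = 5/20 = 0.2500
r_new = n·r_full / (1 + (n − 1)·r_full) = 0.2062 / 0.3813 ≈ 0.5408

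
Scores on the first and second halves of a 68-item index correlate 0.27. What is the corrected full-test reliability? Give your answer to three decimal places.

Each half is half the length of the full test, so the full test is n = 2 times a half.
r_full = 2r_hh / (1 + r_hh) = 2 × 0.27 / (1 + 0.27)
       = 0.5400 / 1.2700 = 0.4252

0.425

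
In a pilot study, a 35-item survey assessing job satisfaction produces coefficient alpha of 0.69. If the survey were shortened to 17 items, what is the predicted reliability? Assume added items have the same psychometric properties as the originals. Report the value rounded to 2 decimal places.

0.52

Length ratio n = 17/35 = 0.4857
Apply the Spearman-Brown prophecy formula, r' = nr / [1 + (n − 1)r]:
r_new = (0.4857 × 0.69) / (1 + (0.4857 − 1) × 0.69)
r_new = 0.3351 / 0.6451 ≈ 0.5195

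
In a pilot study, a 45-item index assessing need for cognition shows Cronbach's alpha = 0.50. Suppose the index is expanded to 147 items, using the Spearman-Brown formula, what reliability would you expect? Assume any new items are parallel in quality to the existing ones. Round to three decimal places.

n = 147/45 = 3.2667
r_new = (3.2667 × 0.50) / (1 + (3.2667 − 1) × 0.50)
r_new = 1.6334 / 2.1334 ≈ 0.7656

0.766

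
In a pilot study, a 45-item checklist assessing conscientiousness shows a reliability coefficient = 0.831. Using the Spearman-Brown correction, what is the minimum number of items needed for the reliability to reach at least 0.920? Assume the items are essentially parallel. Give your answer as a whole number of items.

106

Invert Spearman-Brown to solve for n:
n = r*(1 − r) / [ r (1 − r*) ]
n = 0.920 × (1 − 0.831) / [ 0.831 × (1 − 0.920) ]
  = 0.155480 / 0.066480 = 2.3387
Items needed = n × 45 = 2.3387 × 45 ≈ 105.24 → round up to 106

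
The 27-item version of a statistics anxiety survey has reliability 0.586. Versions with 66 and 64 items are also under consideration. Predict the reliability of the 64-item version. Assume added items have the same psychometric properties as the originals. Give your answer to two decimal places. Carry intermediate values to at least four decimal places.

0.77

Only the ratio of lengths matters: n = 64/27 = 2.3704
r_{64} = n·r / (1 + (n − 1)·r) = 1.3891 / 1.8031 ≈ 0.7704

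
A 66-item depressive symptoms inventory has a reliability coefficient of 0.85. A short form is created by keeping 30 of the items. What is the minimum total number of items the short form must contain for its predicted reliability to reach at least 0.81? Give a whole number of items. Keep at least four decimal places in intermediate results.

50

First, r for the 30-item form: n = 30/66 = 0.4545, so r_30 = 0.4545·0.85/(1 + (0.4545 − 1)·0.85) = 0.7203
Length factor from the short form to reach 0.81: n' = 0.81(1 − 0.7203) / [0.7203(1 − 0.81)] ≈ 1.6554
Items = 1.6554 × 30 ≈ 49.66 → 50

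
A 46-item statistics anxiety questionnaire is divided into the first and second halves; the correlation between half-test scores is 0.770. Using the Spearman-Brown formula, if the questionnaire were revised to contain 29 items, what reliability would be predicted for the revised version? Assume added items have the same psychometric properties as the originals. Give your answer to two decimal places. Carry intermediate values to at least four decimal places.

0.81

Full-test reliability from the split-half r: r_full = 2(0.770)/(1 + 0.770) = 0.8701
Then adjust to 29 items: n = 29/46 = 0.6304
r_new = n·r_full / (1 + (n − 1)·r_full) = 0.5485 / 0.6784 ≈ 0.8085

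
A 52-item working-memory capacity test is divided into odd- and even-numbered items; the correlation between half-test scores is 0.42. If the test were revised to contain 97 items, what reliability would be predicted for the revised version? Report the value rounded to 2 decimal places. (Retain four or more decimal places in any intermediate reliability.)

0.73

Full-test reliability from the split-half r: r_full = 2(0.42)/(1 + 0.42) = 0.5915
Then adjust to 97 items: n = 97/52 = 1.8654
r_new = n·r_full / (1 + (n − 1)·r_full) = 1.1034 / 1.5119 ≈ 0.7298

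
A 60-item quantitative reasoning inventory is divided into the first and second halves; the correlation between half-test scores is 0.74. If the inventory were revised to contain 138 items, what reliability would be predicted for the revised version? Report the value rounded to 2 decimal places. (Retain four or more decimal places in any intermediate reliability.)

Full-test reliability from the split-half r: r_full = 2(0.74)/(1 + 0.74) = 0.8506
Length factor from 60 to 138 items: n = 138/60 = 2.3000
r_new = n·r_full / (1 + (n − 1)·r_full) = 1.9564 / 2.1058 ≈ 0.9291

0.93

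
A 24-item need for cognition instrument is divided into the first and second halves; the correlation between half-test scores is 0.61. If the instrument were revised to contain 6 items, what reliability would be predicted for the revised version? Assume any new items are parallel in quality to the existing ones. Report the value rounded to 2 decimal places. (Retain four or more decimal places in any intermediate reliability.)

0.44

Full-test reliability from the split-half r: r_full = 2(0.61)/(1 + 0.61) = 0.7578
Length factor from 24 to 6 items: n = 6/24 = 0.2500
r_new = n·r_full / (1 + (n − 1)·r_full) = 0.1895 / 0.4316 ≈ 0.4391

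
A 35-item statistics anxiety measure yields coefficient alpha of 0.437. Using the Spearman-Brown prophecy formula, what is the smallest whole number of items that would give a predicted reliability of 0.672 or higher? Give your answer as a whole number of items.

Invert Spearman-Brown to solve for n:
n = r_target (1 − r_old) / [ r_old (1 − r_target) ]
n = 0.672(1 − 0.437) / [0.437(1 − 0.672)]
  = 0.378336 / 0.143336 = 2.6395
So the test needs 2.6395 × 35 ≈ 92.38 items; rounding up, 93.

93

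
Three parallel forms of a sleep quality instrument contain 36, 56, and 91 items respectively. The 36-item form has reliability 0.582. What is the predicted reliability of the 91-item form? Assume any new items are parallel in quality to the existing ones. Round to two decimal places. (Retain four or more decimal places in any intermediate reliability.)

Only the ratio of lengths matters: n = 91/36 = 2.5278
r_{91} = n·r / (1 + (n − 1)·r) = 1.4712 / 1.8892 ≈ 0.7787

0.78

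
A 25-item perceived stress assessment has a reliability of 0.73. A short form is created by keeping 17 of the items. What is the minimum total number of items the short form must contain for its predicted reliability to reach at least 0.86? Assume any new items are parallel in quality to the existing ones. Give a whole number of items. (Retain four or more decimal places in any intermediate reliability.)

Short-form reliability: n = 17/25 = 0.6800; r_17 = n·r/(1+(n−1)r) ≈ 0.6477
Length factor from the short form to reach 0.86: n' = 0.86(1 − 0.6477) / [0.6477(1 − 0.86)] ≈ 3.3413
Items = 3.3413 × 17 ≈ 56.80 → 57

57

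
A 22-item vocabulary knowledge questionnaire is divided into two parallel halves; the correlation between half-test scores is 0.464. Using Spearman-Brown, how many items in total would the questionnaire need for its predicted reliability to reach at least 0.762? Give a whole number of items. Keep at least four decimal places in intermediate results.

Corrected full-test reliability: r_full = 2 × 0.464 / (1 + 0.464) ≈ 0.6339
n = r_tgt(1 − r_full) / [r_full(1 − r_tgt)] = 0.762 × 0.3661 / (0.6339 × 0.238) ≈ 1.8491
Items = 1.8491 × 22 ≈ 40.68 → 41

41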